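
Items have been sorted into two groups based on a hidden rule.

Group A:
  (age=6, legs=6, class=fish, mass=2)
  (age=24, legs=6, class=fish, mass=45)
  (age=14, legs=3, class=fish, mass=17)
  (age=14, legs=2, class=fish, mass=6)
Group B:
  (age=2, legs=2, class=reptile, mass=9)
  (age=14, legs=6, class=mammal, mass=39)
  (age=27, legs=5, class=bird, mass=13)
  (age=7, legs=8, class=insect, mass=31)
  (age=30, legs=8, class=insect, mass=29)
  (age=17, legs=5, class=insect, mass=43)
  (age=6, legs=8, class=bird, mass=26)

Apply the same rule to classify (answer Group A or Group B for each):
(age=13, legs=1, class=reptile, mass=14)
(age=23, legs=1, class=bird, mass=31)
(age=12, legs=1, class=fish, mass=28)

Looking at the examples, the only property every 'Group A' case has and every 'Group B' case lacks is: class is fish.
Group B: (age=13, legs=1, class=reptile, mass=14), since class is reptile. Group B: (age=23, legs=1, class=bird, mass=31), since class is bird. Group A: (age=12, legs=1, class=fish, mass=28), since class is fish.

Group B, Group B, Group A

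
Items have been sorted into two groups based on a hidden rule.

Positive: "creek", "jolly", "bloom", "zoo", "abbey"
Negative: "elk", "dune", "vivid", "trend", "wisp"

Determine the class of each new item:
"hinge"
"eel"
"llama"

Negative, Positive, Positive

One predicate separates the groups cleanly: has a double letter.
"hinge": Negative (no doubled letter). "eel": Positive ('ee' doubled). "llama": Positive ('ll' doubled).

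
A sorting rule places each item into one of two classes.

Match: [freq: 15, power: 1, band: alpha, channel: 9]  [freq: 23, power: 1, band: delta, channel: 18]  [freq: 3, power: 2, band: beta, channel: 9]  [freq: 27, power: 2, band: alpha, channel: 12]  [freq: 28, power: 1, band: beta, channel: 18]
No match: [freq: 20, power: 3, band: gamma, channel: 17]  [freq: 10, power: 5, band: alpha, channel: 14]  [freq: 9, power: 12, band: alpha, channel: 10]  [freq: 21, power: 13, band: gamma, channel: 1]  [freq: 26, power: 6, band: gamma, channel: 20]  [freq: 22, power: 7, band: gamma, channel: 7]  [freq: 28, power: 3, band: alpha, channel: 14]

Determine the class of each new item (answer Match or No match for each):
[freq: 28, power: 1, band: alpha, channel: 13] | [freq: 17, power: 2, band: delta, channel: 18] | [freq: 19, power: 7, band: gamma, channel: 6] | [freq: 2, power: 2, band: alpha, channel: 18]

The common property of the 'Match' items is: power ≤ 2. No 'No match' item has it.
[freq: 28, power: 1, band: alpha, channel: 13]: power = 1, fits → Match.
[freq: 17, power: 2, band: delta, channel: 18]: power = 2, fits → Match.
[freq: 19, power: 7, band: gamma, channel: 6]: power = 7, doesn't qualify → No match.
[freq: 2, power: 2, band: alpha, channel: 18]: power = 2, fits → Match.

Match, Match, No match, Match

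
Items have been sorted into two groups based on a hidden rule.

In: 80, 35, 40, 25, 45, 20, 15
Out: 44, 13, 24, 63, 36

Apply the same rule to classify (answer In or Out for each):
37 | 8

Out, Out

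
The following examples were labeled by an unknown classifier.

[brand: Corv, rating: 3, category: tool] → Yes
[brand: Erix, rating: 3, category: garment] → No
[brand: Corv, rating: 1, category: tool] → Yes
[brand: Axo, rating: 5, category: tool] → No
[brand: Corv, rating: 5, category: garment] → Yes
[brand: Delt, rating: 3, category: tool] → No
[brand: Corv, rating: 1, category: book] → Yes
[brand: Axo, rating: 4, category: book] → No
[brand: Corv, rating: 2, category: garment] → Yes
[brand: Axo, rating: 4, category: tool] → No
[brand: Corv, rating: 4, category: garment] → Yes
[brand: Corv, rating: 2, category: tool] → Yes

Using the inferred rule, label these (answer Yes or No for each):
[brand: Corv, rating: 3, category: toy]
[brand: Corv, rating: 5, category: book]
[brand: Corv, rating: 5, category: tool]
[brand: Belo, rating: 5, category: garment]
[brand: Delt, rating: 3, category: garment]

Looking at the examples, the only property every 'Yes' case has and every 'No' case lacks is: brand is Corv.
[brand: Corv, rating: 3, category: toy] → brand is Corv → Yes.
[brand: Corv, rating: 5, category: book] → brand is Corv → Yes.
[brand: Corv, rating: 5, category: tool] → brand is Corv → Yes.
[brand: Belo, rating: 5, category: garment] → brand is Belo → No.
[brand: Delt, rating: 3, category: garment] → brand is Delt → No.

Yes, Yes, Yes, No, No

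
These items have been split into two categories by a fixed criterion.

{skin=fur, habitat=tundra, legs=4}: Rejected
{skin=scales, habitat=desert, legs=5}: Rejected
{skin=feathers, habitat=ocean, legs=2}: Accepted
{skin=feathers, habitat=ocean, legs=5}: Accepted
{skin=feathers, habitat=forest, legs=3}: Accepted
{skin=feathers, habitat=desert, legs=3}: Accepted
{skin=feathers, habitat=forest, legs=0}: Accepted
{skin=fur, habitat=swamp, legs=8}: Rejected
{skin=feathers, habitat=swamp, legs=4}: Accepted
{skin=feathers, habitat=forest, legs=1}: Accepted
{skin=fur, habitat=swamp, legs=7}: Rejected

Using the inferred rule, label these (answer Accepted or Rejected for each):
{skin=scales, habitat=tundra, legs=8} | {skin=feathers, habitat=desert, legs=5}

Looking at the examples, the only property every 'Accepted' case has and every 'Rejected' case lacks is: skin is feathers.

Rejected, Accepted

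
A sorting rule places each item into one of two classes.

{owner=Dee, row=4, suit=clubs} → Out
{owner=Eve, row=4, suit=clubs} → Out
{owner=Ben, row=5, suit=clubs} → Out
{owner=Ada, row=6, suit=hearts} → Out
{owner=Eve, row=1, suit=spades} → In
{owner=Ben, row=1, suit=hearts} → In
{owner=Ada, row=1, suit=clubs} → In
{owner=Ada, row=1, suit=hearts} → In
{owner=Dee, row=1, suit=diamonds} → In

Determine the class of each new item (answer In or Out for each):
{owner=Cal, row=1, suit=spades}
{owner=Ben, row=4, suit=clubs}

In, Out

A rule that fits every label: row = 1 — true of each 'In' example, false of each 'Out' one.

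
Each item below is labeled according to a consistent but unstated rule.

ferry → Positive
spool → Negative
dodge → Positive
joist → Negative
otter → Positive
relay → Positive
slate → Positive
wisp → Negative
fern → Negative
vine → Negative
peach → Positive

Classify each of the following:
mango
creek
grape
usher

The distinguishing property — odd length AND contains 'e' — holds for all the 'Positive' cases and none of the 'Negative' cases.

Negative, Positive, Positive, Positive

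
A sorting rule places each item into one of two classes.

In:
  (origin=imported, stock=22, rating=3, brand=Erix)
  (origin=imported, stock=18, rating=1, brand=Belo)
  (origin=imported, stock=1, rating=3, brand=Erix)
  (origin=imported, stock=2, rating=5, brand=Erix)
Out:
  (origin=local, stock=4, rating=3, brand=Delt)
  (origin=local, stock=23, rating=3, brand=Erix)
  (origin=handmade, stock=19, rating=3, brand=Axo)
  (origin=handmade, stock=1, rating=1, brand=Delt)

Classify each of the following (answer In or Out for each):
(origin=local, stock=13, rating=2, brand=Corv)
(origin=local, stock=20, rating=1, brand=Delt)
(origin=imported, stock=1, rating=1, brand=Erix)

Out, Out, In

Every 'In' example satisfies: origin is imported. None of the 'Out' examples do.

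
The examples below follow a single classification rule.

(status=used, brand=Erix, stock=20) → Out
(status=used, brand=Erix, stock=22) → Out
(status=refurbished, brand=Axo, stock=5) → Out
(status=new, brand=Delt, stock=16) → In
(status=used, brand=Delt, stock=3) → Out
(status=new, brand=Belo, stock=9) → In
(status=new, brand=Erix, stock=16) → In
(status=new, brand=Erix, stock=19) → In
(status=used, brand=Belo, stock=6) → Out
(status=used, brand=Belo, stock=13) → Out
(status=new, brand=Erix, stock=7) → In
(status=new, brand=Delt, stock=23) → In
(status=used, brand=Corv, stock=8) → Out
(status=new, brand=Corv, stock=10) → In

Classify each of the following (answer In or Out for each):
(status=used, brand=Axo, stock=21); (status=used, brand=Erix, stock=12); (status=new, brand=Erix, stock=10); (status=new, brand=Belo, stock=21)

Out, Out, In, In

Looking at the examples, the only property every 'In' case has and every 'Out' case lacks is: status is new.
Out: (status=used, brand=Axo, stock=21), since status is used.
Out: (status=used, brand=Erix, stock=12), since status is used.
In: (status=new, brand=Erix, stock=10), since status is new.
In: (status=new, brand=Belo, stock=21), since status is new.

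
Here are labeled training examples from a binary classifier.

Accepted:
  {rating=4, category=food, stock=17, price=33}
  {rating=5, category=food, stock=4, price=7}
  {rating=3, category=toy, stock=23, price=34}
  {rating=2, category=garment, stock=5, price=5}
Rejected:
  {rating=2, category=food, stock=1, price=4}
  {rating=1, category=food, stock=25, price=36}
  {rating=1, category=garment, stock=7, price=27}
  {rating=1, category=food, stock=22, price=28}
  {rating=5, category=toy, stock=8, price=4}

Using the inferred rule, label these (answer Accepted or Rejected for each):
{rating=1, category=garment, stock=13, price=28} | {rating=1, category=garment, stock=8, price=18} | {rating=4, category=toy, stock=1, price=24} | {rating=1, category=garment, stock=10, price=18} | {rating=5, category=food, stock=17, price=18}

Rule: rating ≥ 2 AND price ≥ 5. This holds for each 'Accepted' example and fails for each 'Rejected' one.
Rejected: {rating=1, category=garment, stock=13, price=28}, since rating = 1, price = 28. Rejected: {rating=1, category=garment, stock=8, price=18}, since rating = 1, price = 18. Accepted: {rating=4, category=toy, stock=1, price=24}, since rating = 4, price = 24. Rejected: {rating=1, category=garment, stock=10, price=18}, since rating = 1, price = 18. Accepted: {rating=5, category=food, stock=17, price=18}, since rating = 5, price = 18.

Rejected, Rejected, Accepted, Rejected, Accepted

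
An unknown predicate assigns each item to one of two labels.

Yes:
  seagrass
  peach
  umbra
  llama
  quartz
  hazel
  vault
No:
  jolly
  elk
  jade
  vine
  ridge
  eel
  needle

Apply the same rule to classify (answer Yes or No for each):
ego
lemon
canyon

The rule appears to be: length ≥ 5 AND contains 'a'.

No, No, Yes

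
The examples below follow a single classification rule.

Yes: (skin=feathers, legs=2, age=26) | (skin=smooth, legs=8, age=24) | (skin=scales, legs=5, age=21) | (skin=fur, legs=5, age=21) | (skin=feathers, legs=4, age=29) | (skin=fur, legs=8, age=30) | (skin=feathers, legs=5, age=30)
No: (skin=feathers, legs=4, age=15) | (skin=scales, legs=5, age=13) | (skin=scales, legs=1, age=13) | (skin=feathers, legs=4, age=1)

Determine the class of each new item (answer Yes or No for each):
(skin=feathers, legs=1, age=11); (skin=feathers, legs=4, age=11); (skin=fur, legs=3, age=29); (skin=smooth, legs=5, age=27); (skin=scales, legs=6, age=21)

No, No, Yes, Yes, Yes

The simplest hypothesis consistent with all the labels is: age ≥ 21.
No: (skin=feathers, legs=1, age=11), since age = 11. No: (skin=feathers, legs=4, age=11), since age = 11. Yes: (skin=fur, legs=3, age=29), since age = 29. Yes: (skin=smooth, legs=5, age=27), since age = 27. Yes: (skin=scales, legs=6, age=21), since age = 21.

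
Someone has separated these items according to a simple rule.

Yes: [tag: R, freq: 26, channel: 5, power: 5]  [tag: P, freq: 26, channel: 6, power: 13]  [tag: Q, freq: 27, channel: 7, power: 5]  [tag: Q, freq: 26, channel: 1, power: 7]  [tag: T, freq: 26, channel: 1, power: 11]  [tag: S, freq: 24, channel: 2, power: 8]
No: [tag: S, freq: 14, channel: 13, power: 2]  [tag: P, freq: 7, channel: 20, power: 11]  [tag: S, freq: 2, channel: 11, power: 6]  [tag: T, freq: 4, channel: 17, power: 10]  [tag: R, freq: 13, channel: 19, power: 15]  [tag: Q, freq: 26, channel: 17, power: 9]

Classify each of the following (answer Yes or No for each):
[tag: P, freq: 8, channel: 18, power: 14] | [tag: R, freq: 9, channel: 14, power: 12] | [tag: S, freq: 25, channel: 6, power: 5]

The common property of the 'Yes' items is: channel ≤ 7. No 'No' item has it.
[tag: P, freq: 8, channel: 18, power: 14]: channel = 18 — doesn't match, so No.
[tag: R, freq: 9, channel: 14, power: 12]: channel = 14 — doesn't match, so No.
[tag: S, freq: 25, channel: 6, power: 5]: channel = 6 — qualifies, so Yes.

No, No, Yes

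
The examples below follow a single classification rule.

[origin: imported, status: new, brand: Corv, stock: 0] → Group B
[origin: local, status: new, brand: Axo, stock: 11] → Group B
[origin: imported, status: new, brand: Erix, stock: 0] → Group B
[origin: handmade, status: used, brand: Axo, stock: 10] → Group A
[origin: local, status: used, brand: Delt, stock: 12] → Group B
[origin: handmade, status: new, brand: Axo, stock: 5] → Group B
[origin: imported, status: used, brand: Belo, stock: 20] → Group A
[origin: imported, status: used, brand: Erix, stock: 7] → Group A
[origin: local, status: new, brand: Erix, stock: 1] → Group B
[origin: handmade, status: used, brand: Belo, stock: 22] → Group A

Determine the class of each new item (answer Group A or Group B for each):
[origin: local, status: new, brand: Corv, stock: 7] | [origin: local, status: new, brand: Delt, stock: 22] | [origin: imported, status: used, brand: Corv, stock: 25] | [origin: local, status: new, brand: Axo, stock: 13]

Group B, Group B, Group A, Group B

The rule appears to be: status is used AND stock ≠ 12.
[origin: local, status: new, brand: Corv, stock: 7] → status is new, stock = 7 → Group B.
[origin: local, status: new, brand: Delt, stock: 22] → status is new, stock = 22 → Group B.
[origin: imported, status: used, brand: Corv, stock: 25] → status is used, stock = 25 → Group A.
[origin: local, status: new, brand: Axo, stock: 13] → status is new, stock = 13 → Group B.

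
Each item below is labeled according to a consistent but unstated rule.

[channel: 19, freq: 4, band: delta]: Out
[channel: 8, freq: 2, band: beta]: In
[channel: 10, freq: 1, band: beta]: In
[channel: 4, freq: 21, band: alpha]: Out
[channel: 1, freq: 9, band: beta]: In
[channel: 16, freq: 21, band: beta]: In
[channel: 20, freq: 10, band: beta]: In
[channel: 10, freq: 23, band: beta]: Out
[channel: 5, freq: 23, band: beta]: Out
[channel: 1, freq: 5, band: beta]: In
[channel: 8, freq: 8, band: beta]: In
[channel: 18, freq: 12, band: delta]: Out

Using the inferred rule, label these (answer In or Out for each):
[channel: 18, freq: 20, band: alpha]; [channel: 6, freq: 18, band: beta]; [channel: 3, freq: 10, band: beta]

Out, In, In

'In' ⟺ band is beta AND freq ≤ 21.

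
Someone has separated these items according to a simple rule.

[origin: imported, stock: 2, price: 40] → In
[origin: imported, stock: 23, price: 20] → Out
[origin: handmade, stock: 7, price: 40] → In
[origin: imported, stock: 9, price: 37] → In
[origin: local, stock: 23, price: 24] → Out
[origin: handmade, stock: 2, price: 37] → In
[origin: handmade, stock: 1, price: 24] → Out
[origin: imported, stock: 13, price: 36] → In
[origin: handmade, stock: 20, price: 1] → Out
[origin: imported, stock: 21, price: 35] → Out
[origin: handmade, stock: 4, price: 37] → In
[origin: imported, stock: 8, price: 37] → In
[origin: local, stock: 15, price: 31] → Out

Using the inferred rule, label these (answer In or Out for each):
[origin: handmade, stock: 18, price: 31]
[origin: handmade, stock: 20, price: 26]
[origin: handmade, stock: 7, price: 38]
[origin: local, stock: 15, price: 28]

Out, Out, In, Out

Rule: price ≥ 36. This holds for each 'In' example and fails for each 'Out' one.
Out: [origin: handmade, stock: 18, price: 31], since price = 31. Out: [origin: handmade, stock: 20, price: 26], since price = 26. In: [origin: handmade, stock: 7, price: 38], since price = 38. Out: [origin: local, stock: 15, price: 28], since price = 28.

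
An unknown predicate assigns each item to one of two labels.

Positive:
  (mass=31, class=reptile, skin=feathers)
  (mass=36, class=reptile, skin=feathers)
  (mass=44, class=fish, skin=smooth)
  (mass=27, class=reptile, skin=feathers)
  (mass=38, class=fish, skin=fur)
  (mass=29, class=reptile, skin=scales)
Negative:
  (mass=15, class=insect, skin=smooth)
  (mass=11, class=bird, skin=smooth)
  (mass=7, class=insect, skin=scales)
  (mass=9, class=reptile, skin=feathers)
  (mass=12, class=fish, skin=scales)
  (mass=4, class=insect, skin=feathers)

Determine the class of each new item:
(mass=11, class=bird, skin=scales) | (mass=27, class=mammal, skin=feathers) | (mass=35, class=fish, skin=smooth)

Negative, Positive, Positive

The simplest hypothesis consistent with all the labels is: mass ≥ 27.
(mass=11, class=bird, skin=scales) → mass = 11 → Negative. (mass=27, class=mammal, skin=feathers) → mass = 27 → Positive. (mass=35, class=fish, skin=smooth) → mass = 35 → Positive.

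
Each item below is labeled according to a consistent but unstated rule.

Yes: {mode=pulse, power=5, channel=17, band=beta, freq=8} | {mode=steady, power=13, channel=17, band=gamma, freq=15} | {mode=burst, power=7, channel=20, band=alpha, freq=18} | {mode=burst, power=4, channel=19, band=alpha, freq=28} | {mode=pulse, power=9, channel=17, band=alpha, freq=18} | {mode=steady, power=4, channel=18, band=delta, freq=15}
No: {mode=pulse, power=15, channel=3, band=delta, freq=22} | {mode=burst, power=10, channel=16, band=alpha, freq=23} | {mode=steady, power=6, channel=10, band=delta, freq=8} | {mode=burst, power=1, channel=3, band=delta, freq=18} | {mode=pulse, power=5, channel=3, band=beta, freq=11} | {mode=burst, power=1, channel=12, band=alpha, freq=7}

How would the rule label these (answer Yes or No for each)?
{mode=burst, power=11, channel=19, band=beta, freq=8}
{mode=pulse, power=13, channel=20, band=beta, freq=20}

Yes, Yes

The simplest hypothesis consistent with all the labels is: channel ≥ 17.
{mode=burst, power=11, channel=19, band=beta, freq=8}: channel = 19 — checks out, so Yes. {mode=pulse, power=13, channel=20, band=beta, freq=20}: channel = 20 — checks out, so Yes.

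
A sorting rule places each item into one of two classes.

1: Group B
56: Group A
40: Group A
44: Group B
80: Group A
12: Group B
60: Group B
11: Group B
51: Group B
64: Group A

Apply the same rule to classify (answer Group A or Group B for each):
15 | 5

All 'Group A' examples share one property — multiple of 8 — and every 'Group B' example lacks it.
Group B: 15, since 15 = 8·1 + 7. Group B: 5, since 5 = 8·0 + 5.

Group B, Group B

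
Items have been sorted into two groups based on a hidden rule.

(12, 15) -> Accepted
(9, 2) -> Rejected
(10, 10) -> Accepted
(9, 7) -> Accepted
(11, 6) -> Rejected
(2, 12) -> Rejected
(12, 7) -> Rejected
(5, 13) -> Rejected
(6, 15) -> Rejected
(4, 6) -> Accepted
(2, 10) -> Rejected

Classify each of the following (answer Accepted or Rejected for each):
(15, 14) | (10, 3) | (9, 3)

Accepted, Rejected, Rejected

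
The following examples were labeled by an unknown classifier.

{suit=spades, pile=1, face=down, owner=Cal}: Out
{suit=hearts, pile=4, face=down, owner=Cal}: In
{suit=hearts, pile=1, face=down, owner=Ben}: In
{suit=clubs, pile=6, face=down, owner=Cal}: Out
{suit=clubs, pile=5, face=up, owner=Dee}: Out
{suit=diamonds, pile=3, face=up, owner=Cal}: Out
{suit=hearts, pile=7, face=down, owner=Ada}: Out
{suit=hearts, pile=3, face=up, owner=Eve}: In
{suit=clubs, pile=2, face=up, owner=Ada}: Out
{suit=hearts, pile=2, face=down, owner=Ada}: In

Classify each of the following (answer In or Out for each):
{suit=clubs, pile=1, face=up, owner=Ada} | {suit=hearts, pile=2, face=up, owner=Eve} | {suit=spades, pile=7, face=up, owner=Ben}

The pattern is that an item is 'In' exactly when: suit is hearts AND pile ≤ 4.
{suit=clubs, pile=1, face=up, owner=Ada}: suit is clubs, pile = 1 — fails the rule, so Out. {suit=hearts, pile=2, face=up, owner=Eve}: suit is hearts, pile = 2 — passes, so In. {suit=spades, pile=7, face=up, owner=Ben}: suit is spades, pile = 7 — fails the rule, so Out.

Out, In, Out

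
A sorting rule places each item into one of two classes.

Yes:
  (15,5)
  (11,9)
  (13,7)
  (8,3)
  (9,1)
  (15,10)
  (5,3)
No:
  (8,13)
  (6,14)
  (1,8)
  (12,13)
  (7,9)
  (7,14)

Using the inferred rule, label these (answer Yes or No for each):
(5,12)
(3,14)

'Yes' ⟺ first > second.

No, No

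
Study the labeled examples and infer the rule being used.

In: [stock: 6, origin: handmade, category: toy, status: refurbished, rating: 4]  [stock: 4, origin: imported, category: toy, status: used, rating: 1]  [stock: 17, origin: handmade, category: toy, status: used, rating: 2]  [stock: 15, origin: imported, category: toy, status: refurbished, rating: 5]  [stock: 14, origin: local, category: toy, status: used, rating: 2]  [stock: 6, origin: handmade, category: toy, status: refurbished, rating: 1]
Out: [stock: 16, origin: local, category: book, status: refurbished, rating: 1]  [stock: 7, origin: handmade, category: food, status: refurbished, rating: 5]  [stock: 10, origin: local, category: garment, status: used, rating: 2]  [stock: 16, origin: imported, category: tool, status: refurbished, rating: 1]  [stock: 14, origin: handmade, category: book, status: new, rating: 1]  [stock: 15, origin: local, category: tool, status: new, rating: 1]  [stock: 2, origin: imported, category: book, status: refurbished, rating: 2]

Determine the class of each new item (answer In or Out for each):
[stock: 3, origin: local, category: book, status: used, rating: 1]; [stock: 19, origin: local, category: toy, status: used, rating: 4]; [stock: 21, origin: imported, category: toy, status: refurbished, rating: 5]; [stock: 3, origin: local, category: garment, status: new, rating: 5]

Out, In, In, Out

The simplest hypothesis consistent with all the labels is: category is toy.
[stock: 3, origin: local, category: book, status: used, rating: 1] — category is book, hence Out. [stock: 19, origin: local, category: toy, status: used, rating: 4] — category is toy, hence In. [stock: 21, origin: imported, category: toy, status: refurbished, rating: 5] — category is toy, hence In. [stock: 3, origin: local, category: garment, status: new, rating: 5] — category is garment, hence Out.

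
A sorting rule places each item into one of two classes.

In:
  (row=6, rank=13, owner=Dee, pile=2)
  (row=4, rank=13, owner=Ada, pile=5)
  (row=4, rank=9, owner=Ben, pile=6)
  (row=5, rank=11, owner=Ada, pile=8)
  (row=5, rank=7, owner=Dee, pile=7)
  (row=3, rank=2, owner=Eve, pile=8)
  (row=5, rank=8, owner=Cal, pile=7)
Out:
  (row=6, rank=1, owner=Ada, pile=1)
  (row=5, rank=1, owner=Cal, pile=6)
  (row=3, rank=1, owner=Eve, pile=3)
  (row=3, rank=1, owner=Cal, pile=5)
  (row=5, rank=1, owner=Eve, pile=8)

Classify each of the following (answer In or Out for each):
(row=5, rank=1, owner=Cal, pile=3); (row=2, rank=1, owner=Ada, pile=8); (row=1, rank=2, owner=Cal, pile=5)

One predicate separates the groups cleanly: rank ≥ 2.
(row=5, rank=1, owner=Cal, pile=3): rank = 1, doesn't qualify → Out. (row=2, rank=1, owner=Ada, pile=8): rank = 1, doesn't qualify → Out. (row=1, rank=2, owner=Cal, pile=5): rank = 2, matches → In.

Out, Out, In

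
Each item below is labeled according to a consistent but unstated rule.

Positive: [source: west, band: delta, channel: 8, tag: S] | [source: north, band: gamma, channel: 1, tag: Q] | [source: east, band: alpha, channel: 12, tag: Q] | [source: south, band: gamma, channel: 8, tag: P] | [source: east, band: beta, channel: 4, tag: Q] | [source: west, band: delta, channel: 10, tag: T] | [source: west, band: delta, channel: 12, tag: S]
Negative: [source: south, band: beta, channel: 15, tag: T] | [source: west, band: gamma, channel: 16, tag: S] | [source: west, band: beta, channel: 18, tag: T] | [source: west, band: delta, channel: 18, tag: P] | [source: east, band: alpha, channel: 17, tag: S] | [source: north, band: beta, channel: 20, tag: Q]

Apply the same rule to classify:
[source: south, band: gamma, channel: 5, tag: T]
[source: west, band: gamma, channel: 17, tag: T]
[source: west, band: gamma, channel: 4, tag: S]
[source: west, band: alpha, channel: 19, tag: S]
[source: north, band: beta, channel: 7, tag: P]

A rule that fits every label: channel ≤ 12 — true of each 'Positive' example, false of each 'Negative' one.
[source: south, band: gamma, channel: 5, tag: T]: Positive (channel = 5).
[source: west, band: gamma, channel: 17, tag: T]: Negative (channel = 17).
[source: west, band: gamma, channel: 4, tag: S]: Positive (channel = 4).
[source: west, band: alpha, channel: 19, tag: S]: Negative (channel = 19).
[source: north, band: beta, channel: 7, tag: P]: Positive (channel = 7).

Positive, Negative, Positive, Negative, Positive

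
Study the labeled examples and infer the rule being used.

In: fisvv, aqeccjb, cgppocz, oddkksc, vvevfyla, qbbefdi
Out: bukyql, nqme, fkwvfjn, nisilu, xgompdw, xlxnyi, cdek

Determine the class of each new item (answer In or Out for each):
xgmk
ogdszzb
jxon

The classifier is using: has a double letter.
xgmk — no doubled letter, hence Out. ogdszzb — 'zz' doubled, hence In. jxon — no doubled letter, hence Out.

Out, In, Out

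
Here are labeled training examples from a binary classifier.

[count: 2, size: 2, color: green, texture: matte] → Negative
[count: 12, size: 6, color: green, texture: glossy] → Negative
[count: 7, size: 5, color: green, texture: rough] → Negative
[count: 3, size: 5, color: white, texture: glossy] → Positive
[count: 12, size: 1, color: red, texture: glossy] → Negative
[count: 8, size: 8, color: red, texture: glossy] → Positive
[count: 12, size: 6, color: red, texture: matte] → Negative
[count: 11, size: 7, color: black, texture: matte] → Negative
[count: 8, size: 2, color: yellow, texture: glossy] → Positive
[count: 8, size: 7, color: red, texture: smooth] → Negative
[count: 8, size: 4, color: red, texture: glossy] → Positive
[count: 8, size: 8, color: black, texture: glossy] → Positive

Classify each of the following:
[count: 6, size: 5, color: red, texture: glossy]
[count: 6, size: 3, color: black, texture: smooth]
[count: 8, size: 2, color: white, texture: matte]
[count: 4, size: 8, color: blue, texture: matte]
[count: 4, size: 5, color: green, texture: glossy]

Positive, Negative, Negative, Negative, Positive

The simplest hypothesis consistent with all the labels is: texture is glossy AND count ≤ 8.
[count: 6, size: 5, color: red, texture: glossy]: Positive (texture is glossy, count = 6).
[count: 6, size: 3, color: black, texture: smooth]: Negative (texture is smooth, count = 6).
[count: 8, size: 2, color: white, texture: matte]: Negative (texture is matte, count = 8).
[count: 4, size: 8, color: blue, texture: matte]: Negative (texture is matte, count = 4).
[count: 4, size: 5, color: green, texture: glossy]: Positive (texture is glossy, count = 4).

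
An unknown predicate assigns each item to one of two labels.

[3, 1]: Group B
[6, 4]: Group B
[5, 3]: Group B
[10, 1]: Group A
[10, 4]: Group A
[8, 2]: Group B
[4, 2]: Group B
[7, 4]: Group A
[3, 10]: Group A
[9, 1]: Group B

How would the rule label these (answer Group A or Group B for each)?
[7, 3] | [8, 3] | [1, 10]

A rule that fits every label: sum ≥ 11 — true of each 'Group A' example, false of each 'Group B' one.

Group B, Group A, Group A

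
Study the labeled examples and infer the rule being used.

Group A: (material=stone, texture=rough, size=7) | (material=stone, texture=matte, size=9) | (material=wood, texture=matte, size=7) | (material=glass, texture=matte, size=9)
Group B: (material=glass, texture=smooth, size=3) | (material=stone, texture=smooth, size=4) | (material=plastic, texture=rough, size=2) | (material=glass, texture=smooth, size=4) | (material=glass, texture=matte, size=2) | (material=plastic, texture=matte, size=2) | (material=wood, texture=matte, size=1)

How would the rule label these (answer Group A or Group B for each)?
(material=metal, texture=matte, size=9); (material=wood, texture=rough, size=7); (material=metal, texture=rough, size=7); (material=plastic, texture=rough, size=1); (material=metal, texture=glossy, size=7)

Group A, Group A, Group A, Group B, Group A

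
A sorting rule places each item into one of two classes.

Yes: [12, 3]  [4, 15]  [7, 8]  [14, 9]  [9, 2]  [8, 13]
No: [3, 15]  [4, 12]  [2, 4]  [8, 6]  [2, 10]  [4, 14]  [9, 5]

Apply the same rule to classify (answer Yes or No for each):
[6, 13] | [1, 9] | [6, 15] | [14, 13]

Yes, No, Yes, Yes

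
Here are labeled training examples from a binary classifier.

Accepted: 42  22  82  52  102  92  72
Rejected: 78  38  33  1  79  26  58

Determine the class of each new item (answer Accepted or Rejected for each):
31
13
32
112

Rejected, Rejected, Accepted, Accepted

'Accepted' ⟺ ends in digit 2.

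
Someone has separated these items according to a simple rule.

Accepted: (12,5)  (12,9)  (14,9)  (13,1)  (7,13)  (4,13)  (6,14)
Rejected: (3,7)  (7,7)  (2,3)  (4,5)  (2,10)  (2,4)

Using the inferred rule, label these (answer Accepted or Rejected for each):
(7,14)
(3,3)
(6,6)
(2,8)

Accepted, Rejected, Rejected, Rejected

A rule that fits every label: max ≥ 12 — true of each 'Accepted' example, false of each 'Rejected' one.
Accepted: (7,14), since max 14.
Rejected: (3,3), since max 3.
Rejected: (6,6), since max 6.
Rejected: (2,8), since max 8.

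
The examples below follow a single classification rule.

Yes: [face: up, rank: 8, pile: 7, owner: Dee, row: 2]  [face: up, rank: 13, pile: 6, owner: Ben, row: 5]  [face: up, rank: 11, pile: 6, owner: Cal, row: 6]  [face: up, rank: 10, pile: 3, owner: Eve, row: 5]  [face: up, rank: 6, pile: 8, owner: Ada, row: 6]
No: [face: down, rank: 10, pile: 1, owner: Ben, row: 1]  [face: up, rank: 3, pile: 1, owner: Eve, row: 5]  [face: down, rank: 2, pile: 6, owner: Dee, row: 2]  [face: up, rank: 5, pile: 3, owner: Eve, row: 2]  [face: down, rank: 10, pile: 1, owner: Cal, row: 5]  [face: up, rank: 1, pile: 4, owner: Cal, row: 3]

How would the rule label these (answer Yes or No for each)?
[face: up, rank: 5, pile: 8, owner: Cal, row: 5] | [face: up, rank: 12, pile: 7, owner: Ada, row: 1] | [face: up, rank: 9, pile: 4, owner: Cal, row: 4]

The classifier is using: face is up AND rank ≥ 6.
[face: up, rank: 5, pile: 8, owner: Cal, row: 5] → face is up, rank = 5 → No. [face: up, rank: 12, pile: 7, owner: Ada, row: 1] → face is up, rank = 12 → Yes. [face: up, rank: 9, pile: 4, owner: Cal, row: 4] → face is up, rank = 9 → Yes.

No, Yes, Yes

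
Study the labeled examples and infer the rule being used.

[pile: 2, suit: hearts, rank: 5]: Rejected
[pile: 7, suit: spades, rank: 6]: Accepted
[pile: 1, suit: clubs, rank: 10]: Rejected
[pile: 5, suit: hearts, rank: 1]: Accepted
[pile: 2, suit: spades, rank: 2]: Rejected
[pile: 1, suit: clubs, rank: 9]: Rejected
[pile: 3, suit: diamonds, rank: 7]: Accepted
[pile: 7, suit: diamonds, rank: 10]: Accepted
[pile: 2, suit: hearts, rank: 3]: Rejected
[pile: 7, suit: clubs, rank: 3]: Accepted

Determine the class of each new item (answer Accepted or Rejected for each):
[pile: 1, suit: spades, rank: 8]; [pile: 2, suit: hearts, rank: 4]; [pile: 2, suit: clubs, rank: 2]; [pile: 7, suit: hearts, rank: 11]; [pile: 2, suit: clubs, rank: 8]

Rejected, Rejected, Rejected, Accepted, Rejected

Rule: pile ≥ 3. This holds for each 'Accepted' example and fails for each 'Rejected' one.
[pile: 1, suit: spades, rank: 8] — pile = 1, hence Rejected.
[pile: 2, suit: hearts, rank: 4] — pile = 2, hence Rejected.
[pile: 2, suit: clubs, rank: 2] — pile = 2, hence Rejected.
[pile: 7, suit: hearts, rank: 11] — pile = 7, hence Accepted.
[pile: 2, suit: clubs, rank: 8] — pile = 2, hence Rejected.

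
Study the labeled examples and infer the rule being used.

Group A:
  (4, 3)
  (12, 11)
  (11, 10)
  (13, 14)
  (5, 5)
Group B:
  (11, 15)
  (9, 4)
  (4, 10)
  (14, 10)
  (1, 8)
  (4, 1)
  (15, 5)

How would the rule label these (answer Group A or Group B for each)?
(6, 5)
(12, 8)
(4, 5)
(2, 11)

The pattern is that an item is 'Group A' exactly when: |first − second| ≤ 1.
(6, 5): |6−5| = 1 — checks out, so Group A.
(12, 8): |12−8| = 4 — fails this test, so Group B.
(4, 5): |4−5| = 1 — checks out, so Group A.
(2, 11): |2−11| = 9 — fails this test, so Group B.

Group A, Group B, Group A, Group B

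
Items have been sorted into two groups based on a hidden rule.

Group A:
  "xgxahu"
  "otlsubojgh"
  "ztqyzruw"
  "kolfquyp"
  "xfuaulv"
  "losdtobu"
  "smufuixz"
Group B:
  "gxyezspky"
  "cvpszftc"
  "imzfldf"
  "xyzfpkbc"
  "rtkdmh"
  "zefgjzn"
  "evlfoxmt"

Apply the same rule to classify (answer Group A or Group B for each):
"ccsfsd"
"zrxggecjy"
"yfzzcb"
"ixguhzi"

A rule that fits every label: contains 'u' — true of each 'Group A' example, false of each 'Group B' one.
Group B: "ccsfsd", since no 'u'.
Group B: "zrxggecjy", since no 'u'.
Group B: "yfzzcb", since no 'u'.
Group A: "ixguhzi", since has 'u'.

Group B, Group B, Group B, Group A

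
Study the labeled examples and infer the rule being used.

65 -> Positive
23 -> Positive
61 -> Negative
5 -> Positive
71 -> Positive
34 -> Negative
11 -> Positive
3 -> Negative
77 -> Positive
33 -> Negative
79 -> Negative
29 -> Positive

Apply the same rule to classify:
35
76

Positive, Negative

The classifier is using: ≡ 2 (mod 3).
35: 35 mod 3 = 2, passes → Positive. 76: 76 mod 3 = 1, doesn't qualify → Negative.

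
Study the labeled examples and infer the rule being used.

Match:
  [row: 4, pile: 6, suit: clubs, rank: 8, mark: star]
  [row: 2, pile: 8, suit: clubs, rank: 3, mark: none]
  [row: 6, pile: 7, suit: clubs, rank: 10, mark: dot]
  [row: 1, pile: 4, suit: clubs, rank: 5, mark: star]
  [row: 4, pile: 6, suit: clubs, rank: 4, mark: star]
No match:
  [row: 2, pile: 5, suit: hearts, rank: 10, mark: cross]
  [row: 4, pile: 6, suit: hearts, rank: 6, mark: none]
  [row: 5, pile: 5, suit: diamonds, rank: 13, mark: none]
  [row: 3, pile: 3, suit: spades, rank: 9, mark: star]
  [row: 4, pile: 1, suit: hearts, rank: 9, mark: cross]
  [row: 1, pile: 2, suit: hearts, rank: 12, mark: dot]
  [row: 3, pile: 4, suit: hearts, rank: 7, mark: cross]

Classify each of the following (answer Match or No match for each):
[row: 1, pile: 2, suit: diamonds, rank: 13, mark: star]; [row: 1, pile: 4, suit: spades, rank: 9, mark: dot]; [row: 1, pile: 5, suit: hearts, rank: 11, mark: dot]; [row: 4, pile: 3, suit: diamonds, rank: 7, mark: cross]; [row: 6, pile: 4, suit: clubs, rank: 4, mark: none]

No match, No match, No match, No match, Match

The common property of the 'Match' items is: suit is clubs. No 'No match' item has it.
[row: 1, pile: 2, suit: diamonds, rank: 13, mark: star]: suit is diamonds — lacks this property, so No match.
[row: 1, pile: 4, suit: spades, rank: 9, mark: dot]: suit is spades — lacks this property, so No match.
[row: 1, pile: 5, suit: hearts, rank: 11, mark: dot]: suit is hearts — lacks this property, so No match.
[row: 4, pile: 3, suit: diamonds, rank: 7, mark: cross]: suit is diamonds — lacks this property, so No match.
[row: 6, pile: 4, suit: clubs, rank: 4, mark: none]: suit is clubs — passes, so Match.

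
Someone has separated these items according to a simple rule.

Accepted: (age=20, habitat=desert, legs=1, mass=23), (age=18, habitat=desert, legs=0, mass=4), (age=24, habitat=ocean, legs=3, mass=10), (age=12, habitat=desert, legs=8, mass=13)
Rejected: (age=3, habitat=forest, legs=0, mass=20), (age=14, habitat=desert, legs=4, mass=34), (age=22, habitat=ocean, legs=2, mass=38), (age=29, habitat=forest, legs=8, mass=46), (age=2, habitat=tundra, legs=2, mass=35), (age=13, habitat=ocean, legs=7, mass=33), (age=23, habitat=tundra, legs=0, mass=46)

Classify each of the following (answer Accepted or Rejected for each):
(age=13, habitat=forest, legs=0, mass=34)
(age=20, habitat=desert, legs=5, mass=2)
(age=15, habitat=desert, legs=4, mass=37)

Rejected, Accepted, Rejected

All 'Accepted' examples share one property — age ≥ 12 AND mass ≤ 23 — and every 'Rejected' example lacks it.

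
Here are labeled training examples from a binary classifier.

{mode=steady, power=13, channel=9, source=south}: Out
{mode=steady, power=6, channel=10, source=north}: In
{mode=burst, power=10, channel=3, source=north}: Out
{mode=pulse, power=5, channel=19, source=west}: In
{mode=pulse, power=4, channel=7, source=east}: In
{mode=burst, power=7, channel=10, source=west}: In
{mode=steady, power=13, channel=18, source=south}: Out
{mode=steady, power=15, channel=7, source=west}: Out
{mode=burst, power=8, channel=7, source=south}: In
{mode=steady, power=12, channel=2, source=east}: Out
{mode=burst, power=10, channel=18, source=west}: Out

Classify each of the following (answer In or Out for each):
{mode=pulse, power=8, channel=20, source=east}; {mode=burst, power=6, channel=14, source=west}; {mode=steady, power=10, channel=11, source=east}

Every 'In' example satisfies: power ≤ 8. None of the 'Out' examples do.
{mode=pulse, power=8, channel=20, source=east}: In (power = 8). {mode=burst, power=6, channel=14, source=west}: In (power = 6). {mode=steady, power=10, channel=11, source=east}: Out (power = 10).

In, In, Out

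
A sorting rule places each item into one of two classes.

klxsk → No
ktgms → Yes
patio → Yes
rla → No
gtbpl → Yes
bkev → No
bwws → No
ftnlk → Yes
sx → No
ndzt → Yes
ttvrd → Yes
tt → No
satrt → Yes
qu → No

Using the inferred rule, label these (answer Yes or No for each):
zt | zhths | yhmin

No, Yes, No

The common property of the 'Yes' items is: length ≥ 3 AND contains 't'. No 'No' item has it.
zt → length 2, has 't' → No. zhths → length 5, has 't' → Yes. yhmin → length 5, no 't' → No.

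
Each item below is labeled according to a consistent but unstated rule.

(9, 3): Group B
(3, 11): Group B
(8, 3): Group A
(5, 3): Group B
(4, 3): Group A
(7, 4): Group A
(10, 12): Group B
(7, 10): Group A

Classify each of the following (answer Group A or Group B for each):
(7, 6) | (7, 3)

Checking candidate rules against both groups, what survives is: sum is odd.
(7, 6) → 7+6 = 13 → Group A. (7, 3) → 7+3 = 10 → Group B.

Group A, Group B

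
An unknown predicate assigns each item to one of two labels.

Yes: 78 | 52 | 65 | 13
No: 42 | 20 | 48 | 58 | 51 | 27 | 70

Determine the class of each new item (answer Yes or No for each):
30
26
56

No, Yes, No

Every 'Yes' example satisfies: multiple of 13. None of the 'No' examples do.
30: 30 = 13·2 + 4 — doesn't match, so No. 26: 26 = 13·2 — fits, so Yes. 56: 56 = 13·4 + 4 — doesn't match, so No.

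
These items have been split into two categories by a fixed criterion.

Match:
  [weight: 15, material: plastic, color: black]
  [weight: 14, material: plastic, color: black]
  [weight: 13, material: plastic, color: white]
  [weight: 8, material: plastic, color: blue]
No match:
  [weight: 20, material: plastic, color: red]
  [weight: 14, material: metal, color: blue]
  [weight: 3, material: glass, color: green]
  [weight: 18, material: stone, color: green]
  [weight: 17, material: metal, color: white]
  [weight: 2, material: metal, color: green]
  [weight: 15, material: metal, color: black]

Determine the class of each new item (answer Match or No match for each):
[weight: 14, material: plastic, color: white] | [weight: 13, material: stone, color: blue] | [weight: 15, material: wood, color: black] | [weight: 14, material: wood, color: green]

Match, No match, No match, No match

'Match' ⟺ material is plastic AND weight ≤ 15.
Match: [weight: 14, material: plastic, color: white], since material is plastic, weight = 14. No match: [weight: 13, material: stone, color: blue], since material is stone, weight = 13. No match: [weight: 15, material: wood, color: black], since material is wood, weight = 15. No match: [weight: 14, material: wood, color: green], since material is wood, weight = 14.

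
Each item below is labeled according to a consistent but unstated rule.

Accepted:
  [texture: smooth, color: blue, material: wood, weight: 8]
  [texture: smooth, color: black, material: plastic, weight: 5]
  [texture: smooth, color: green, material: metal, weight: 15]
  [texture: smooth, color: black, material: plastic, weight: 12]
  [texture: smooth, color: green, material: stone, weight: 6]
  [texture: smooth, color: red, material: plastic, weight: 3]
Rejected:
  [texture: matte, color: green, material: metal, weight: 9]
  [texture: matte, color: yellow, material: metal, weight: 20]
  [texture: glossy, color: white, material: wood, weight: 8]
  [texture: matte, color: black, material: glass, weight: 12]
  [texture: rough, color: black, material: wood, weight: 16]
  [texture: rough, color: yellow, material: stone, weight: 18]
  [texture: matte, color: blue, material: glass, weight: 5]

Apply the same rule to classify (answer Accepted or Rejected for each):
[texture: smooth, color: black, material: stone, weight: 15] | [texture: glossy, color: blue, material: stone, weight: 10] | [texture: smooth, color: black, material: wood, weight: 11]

The classifier is using: texture is smooth.
Accepted: [texture: smooth, color: black, material: stone, weight: 15], since texture is smooth.
Rejected: [texture: glossy, color: blue, material: stone, weight: 10], since texture is glossy.
Accepted: [texture: smooth, color: black, material: wood, weight: 11], since texture is smooth.

Accepted, Rejected, Accepted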